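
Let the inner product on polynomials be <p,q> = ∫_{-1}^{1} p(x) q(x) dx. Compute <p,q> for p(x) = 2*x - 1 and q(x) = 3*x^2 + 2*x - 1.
<p,q> = 8/3

Expand the product: p(x)·q(x) = 6*x^3 + x^2 - 4*x + 1.
∫_{-1}^{1} of each monomial x^k gives [2/(k+1) if k even, 0 if k odd]. Integrating term-by-term (or equivalently evaluating the antiderivative F(x) = 3*x^4/2 + x^3/3 - 2*x^2 + x at the endpoints):
  F(1) − F(−1) = 5/6 − (-11/6) = 8/3.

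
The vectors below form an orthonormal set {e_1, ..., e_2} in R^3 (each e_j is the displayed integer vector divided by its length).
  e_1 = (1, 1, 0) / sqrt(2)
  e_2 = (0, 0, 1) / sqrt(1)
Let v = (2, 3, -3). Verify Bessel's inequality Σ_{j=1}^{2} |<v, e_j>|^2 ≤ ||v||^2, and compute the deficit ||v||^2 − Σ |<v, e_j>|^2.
Σ |<v, e_j>|^2 = 43/2; ||v||^2 = 22; deficit = 1/2

Write each e_j = u_j / sqrt(<u_j, u_j>) where u_j is the displayed integer vector. Then <v, e_j> = <v, u_j> / sqrt(<u_j, u_j>), so |<v, e_j>|^2 = <v, u_j>^2 / <u_j, u_j>.
Coefficients: <v, e_1> = 5/sqrt(2), <v, e_2> = -3/sqrt(1).
Square and sum: Σ |<v, e_j>|^2 = 43/2.
Compute ||v||^2 = v·v = 22.
Deficit = 22 − 43/2 = 1/2 ≥ 0, confirming Bessel's inequality. (The deficit equals ||v − Σ <v,e_j> e_j||^2, the squared distance from v to span{e_j}.)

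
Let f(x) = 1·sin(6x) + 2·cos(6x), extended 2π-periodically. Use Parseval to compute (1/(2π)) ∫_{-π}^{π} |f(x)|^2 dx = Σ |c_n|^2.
Σ |c_n|^2 = 5/2

Expand |f|^2 and use orthogonality of {sin(nx), cos(mx)} on [-π, π]:
  ∫_{-π}^{π} sin(nx)^2 dx = π, ∫ cos(mx)^2 dx = π, and cross terms integrate to 0.
So ∫_{-π}^{π} f(x)^2 dx = 1^2 · π + 2^2 · π = (1 + 4)π.
Divide by 2π: (1 + 4)/2 = 5/2.
By Parseval, this equals Σ |c_n|^2.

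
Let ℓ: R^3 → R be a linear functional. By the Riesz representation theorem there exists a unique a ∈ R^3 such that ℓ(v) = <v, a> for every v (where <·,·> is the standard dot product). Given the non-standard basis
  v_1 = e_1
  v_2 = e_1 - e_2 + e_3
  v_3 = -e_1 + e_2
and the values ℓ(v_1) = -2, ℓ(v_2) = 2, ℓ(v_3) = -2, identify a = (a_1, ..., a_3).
a = (-2, -4, 0)

Write a = (a_1, ..., a_3) in the standard basis. For each basis vector v_i, ℓ(v_i) = <v_i, a> is a linear equation in the a_j's. Collect the n equations into a matrix system V a = ℓ, where row i of V is v_i (expressed in the standard basis). Since V is invertible (lower-triangular with 1s on the diagonal, up to permutation), solve by back-substitution:
  V =
[[1, 0, 0],
 [1, -1, 1],
 [-1, 1, 0]]
  V a = (-2, 2, -2)
Solving gives a = (-2, -4, 0).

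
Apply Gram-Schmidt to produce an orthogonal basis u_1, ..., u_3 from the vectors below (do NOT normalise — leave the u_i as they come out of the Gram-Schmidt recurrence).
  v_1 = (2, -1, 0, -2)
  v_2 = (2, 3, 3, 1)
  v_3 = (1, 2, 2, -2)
Orthogonal basis:
  u_1 = (2, -1, 0, -2)
  u_2 = (20/9, 26/9, 3, 7/9)
  u_3 = (-113/103, 90/103, 38/103, -158/103)

Apply the Gram-Schmidt recurrence
  u_1 = v_1
  u_i = v_i − Σ_{j<i} ((v_i · u_j) / (u_j · u_j)) · u_j.

Step by step this gives:
  u_1 = (2, -1, 0, -2)
  u_2 = (20/9, 26/9, 3, 7/9)
  u_3 = (-113/103, 90/103, 38/103, -158/103)

Orthogonality check:
  u_2 · u_1 = 0 (should be 0)
  u_3 · u_1 = 0 (should be 0)
  u_3 · u_2 = 0 (should be 0)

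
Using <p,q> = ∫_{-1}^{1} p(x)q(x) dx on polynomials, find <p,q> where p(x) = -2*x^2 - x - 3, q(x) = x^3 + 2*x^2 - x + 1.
<p,q> = -38/3

Expand the product: p(x)·q(x) = -2*x^5 - 5*x^4 - 3*x^3 - 7*x^2 + 2*x - 3.
∫_{-1}^{1} of each monomial x^k gives [2/(k+1) if k even, 0 if k odd]. Integrating term-by-term (or equivalently evaluating the antiderivative F(x) = -x^6/3 - x^5 - 3*x^4/4 - 7*x^3/3 + x^2 - 3*x at the endpoints):
  F(1) − F(−1) = -77/12 − (25/4) = -38/3.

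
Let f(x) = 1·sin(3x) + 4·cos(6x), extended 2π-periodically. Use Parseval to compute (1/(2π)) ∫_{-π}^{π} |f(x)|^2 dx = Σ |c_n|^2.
Σ |c_n|^2 = 17/2

Expand |f|^2 and use orthogonality of {sin(nx), cos(mx)} on [-π, π]:
  ∫_{-π}^{π} sin(nx)^2 dx = π, ∫ cos(mx)^2 dx = π, and cross terms integrate to 0.
So ∫_{-π}^{π} f(x)^2 dx = 1^2 · π + 4^2 · π = (1 + 16)π.
Divide by 2π: (1 + 16)/2 = 17/2.
By Parseval, this equals Σ |c_n|^2.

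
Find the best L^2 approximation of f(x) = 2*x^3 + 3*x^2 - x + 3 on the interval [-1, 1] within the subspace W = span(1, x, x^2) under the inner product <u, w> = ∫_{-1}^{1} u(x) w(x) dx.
g(x) = 3*x^2 + x/5 + 3

The best approximation g ∈ W is the orthogonal projection of f onto W. Writing g = a_0 + a_1 x + a_2 x^2, the coefficients solve the normal equations G · a = b where
  G_{ij} = <φ_i, φ_j> and b_i = <f, φ_i>, with φ_0 = 1, φ_1 = x, φ_2 = x^2.
G =
  [2, 0, 2/3]
  [0, 2/3, 0]
  [2/3, 0, 2/5],
b = (8, 2/15, 16/5).
Solving gives a_0 = 3, a_1 = 1/5, a_2 = 3, so
  g(x) = 3*x^2 + x/5 + 3.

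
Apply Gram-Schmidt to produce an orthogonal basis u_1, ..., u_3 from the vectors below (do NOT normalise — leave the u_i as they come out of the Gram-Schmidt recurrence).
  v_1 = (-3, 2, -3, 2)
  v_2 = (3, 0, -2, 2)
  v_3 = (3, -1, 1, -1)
Orthogonal basis:
  u_1 = (-3, 2, -3, 2)
  u_2 = (81/26, -1/13, -49/26, 25/13)
  u_3 = (6/49, 113/441, -2/9, -179/441)

Apply the Gram-Schmidt recurrence
  u_1 = v_1
  u_i = v_i − Σ_{j<i} ((v_i · u_j) / (u_j · u_j)) · u_j.

Step by step this gives:
  u_1 = (-3, 2, -3, 2)
  u_2 = (81/26, -1/13, -49/26, 25/13)
  u_3 = (6/49, 113/441, -2/9, -179/441)

Orthogonality check:
  u_2 · u_1 = 0 (should be 0)
  u_3 · u_1 = 0 (should be 0)
  u_3 · u_2 = 0 (should be 0)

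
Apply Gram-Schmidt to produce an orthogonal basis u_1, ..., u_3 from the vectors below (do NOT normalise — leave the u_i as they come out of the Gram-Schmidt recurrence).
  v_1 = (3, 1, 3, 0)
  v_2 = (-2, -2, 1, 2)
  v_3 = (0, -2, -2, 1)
Orthogonal basis:
  u_1 = (3, 1, 3, 0)
  u_2 = (-23/19, -33/19, 34/19, 2)
  u_3 = (54/37, -48/37, -38/37, 25/37)

Apply the Gram-Schmidt recurrence
  u_1 = v_1
  u_i = v_i − Σ_{j<i} ((v_i · u_j) / (u_j · u_j)) · u_j.

Step by step this gives:
  u_1 = (3, 1, 3, 0)
  u_2 = (-23/19, -33/19, 34/19, 2)
  u_3 = (54/37, -48/37, -38/37, 25/37)

Orthogonality check:
  u_2 · u_1 = 0 (should be 0)
  u_3 · u_1 = 0 (should be 0)
  u_3 · u_2 = 0 (should be 0)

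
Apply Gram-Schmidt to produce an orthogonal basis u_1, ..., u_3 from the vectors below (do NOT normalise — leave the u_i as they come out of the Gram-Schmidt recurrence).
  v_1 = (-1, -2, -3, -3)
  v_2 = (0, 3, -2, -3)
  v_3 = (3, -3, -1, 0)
Orthogonal basis:
  u_1 = (-1, -2, -3, -3)
  u_2 = (9/23, 87/23, -19/23, -42/23)
  u_3 = (294/85, -48/85, -54/85, -12/85)

Apply the Gram-Schmidt recurrence
  u_1 = v_1
  u_i = v_i − Σ_{j<i} ((v_i · u_j) / (u_j · u_j)) · u_j.

Step by step this gives:
  u_1 = (-1, -2, -3, -3)
  u_2 = (9/23, 87/23, -19/23, -42/23)
  u_3 = (294/85, -48/85, -54/85, -12/85)

Orthogonality check:
  u_2 · u_1 = 0 (should be 0)
  u_3 · u_1 = 0 (should be 0)
  u_3 · u_2 = 0 (should be 0)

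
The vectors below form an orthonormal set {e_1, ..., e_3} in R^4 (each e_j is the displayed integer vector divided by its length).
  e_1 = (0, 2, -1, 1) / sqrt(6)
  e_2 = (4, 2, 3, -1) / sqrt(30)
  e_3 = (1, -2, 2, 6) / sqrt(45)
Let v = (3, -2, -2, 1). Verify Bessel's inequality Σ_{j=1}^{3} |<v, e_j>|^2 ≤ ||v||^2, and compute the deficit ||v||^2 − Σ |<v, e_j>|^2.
Σ |<v, e_j>|^2 = 2; ||v||^2 = 18; deficit = 16

Write each e_j = u_j / sqrt(<u_j, u_j>) where u_j is the displayed integer vector. Then <v, e_j> = <v, u_j> / sqrt(<u_j, u_j>), so |<v, e_j>|^2 = <v, u_j>^2 / <u_j, u_j>.
Coefficients: <v, e_1> = -1/sqrt(6), <v, e_2> = 1/sqrt(30), <v, e_3> = 9/sqrt(45).
Square and sum: Σ |<v, e_j>|^2 = 2.
Compute ||v||^2 = v·v = 18.
Deficit = 18 − 2 = 16 ≥ 0, confirming Bessel's inequality. (The deficit equals ||v − Σ <v,e_j> e_j||^2, the squared distance from v to span{e_j}.)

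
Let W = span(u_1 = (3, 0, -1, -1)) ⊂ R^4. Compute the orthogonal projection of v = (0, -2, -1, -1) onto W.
proj_W(v) = (6/11, 0, -2/11, -2/11)

Set up U = [u_1 | ... | u_1] ∈ R^(4×1). The projector onto W = col(U) is P = U (U^T U)^(-1) U^T.
Compute U^T U =
  [11],
and U^T v = (2).
Solve U^T U · c = U^T v for the coefficients: c = (2/11). The projection is proj_W(v) = U c.
Check: (v - proj_W(v)) · u_1 = 0  (should be 0).
Result: proj_W(v) = (6/11, 0, -2/11, -2/11).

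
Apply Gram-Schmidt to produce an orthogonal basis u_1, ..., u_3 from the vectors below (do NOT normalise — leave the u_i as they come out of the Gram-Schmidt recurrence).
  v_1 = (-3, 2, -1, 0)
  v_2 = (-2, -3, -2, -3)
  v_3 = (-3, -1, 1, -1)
Orthogonal basis:
  u_1 = (-3, 2, -1, 0)
  u_2 = (-11/7, -23/7, -13/7, -3)
  u_3 = (-52/45, -31/45, 94/45, 1/15)

Apply the Gram-Schmidt recurrence
  u_1 = v_1
  u_i = v_i − Σ_{j<i} ((v_i · u_j) / (u_j · u_j)) · u_j.

Step by step this gives:
  u_1 = (-3, 2, -1, 0)
  u_2 = (-11/7, -23/7, -13/7, -3)
  u_3 = (-52/45, -31/45, 94/45, 1/15)

Orthogonality check:
  u_2 · u_1 = 0 (should be 0)
  u_3 · u_1 = 0 (should be 0)
  u_3 · u_2 = 0 (should be 0)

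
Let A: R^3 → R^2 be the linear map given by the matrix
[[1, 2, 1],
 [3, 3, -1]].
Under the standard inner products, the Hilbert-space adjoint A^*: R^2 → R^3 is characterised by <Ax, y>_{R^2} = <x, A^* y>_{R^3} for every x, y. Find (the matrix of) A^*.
A^* = A^T =
[[1, 3],
 [2, 3],
 [1, -1]]

For real matrices with standard dot products, the defining identity <Ax, y> = <x, A^* y> gives (Ax)^T y = x^T (A^*) y, i.e. x^T A^T y = x^T (A^*) y. Since this holds for all x, y, we must have A^* = A^T. Therefore
A^* =
[[1, 3],
 [2, 3],
 [1, -1]].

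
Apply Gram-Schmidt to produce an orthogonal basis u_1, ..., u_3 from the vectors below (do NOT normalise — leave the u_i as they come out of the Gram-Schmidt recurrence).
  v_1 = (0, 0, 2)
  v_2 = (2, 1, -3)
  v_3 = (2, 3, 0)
Orthogonal basis:
  u_1 = (0, 0, 2)
  u_2 = (2, 1, 0)
  u_3 = (-4/5, 8/5, 0)

Apply the Gram-Schmidt recurrence
  u_1 = v_1
  u_i = v_i − Σ_{j<i} ((v_i · u_j) / (u_j · u_j)) · u_j.

Step by step this gives:
  u_1 = (0, 0, 2)
  u_2 = (2, 1, 0)
  u_3 = (-4/5, 8/5, 0)

Orthogonality check:
  u_2 · u_1 = 0 (should be 0)
  u_3 · u_1 = 0 (should be 0)
  u_3 · u_2 = 0 (should be 0)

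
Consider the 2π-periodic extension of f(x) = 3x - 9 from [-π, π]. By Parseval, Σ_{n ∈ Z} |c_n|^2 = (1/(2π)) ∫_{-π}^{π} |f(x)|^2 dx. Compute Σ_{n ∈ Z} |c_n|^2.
Σ |c_n|^2 = 3π^2 + 81

Expand and integrate term by term over [-π, π]:
  ∫ (3x)^2 dx = 9·(2π^3/3); ∫ 2·3·(-9)·x dx = 0 (odd integrand); ∫ (-9)^2 dx = 81·2π.
So (1/(2π)) ∫_{-π}^{π} (3x - 9)^2 dx = 9π^2/3 + 81 = 3π^2 + 81.
Parseval ⇒ Σ |c_n|^2 = 3π^2 + 81.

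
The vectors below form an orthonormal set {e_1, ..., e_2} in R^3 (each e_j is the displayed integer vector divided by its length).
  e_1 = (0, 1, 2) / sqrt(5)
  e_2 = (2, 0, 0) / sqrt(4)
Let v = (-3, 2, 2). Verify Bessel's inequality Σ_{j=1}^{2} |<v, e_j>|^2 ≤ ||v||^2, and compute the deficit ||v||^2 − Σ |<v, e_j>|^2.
Σ |<v, e_j>|^2 = 81/5; ||v||^2 = 17; deficit = 4/5

Write each e_j = u_j / sqrt(<u_j, u_j>) where u_j is the displayed integer vector. Then <v, e_j> = <v, u_j> / sqrt(<u_j, u_j>), so |<v, e_j>|^2 = <v, u_j>^2 / <u_j, u_j>.
Coefficients: <v, e_1> = 6/sqrt(5), <v, e_2> = -6/sqrt(4).
Square and sum: Σ |<v, e_j>|^2 = 81/5.
Compute ||v||^2 = v·v = 17.
Deficit = 17 − 81/5 = 4/5 ≥ 0, confirming Bessel's inequality. (The deficit equals ||v − Σ <v,e_j> e_j||^2, the squared distance from v to span{e_j}.)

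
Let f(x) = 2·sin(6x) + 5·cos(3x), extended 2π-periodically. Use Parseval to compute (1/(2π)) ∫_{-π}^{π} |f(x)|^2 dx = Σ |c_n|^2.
Σ |c_n|^2 = 29/2

Expand |f|^2 and use orthogonality of {sin(nx), cos(mx)} on [-π, π]:
  ∫_{-π}^{π} sin(nx)^2 dx = π, ∫ cos(mx)^2 dx = π, and cross terms integrate to 0.
So ∫_{-π}^{π} f(x)^2 dx = 2^2 · π + 5^2 · π = (4 + 25)π.
Divide by 2π: (4 + 25)/2 = 29/2.
By Parseval, this equals Σ |c_n|^2.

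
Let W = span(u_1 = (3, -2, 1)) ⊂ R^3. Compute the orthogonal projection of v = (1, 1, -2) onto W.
proj_W(v) = (-3/14, 1/7, -1/14)

Set up U = [u_1 | ... | u_1] ∈ R^(3×1). The projector onto W = col(U) is P = U (U^T U)^(-1) U^T.
Compute U^T U =
  [14],
and U^T v = (-1).
Solve U^T U · c = U^T v for the coefficients: c = (-1/14). The projection is proj_W(v) = U c.
Check: (v - proj_W(v)) · u_1 = 0  (should be 0).
Result: proj_W(v) = (-3/14, 1/7, -1/14).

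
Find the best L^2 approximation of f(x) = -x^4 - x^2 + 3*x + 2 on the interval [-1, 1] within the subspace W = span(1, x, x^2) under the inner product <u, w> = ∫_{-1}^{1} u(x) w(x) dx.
g(x) = -13*x^2/7 + 3*x + 73/35

The best approximation g ∈ W is the orthogonal projection of f onto W. Writing g = a_0 + a_1 x + a_2 x^2, the coefficients solve the normal equations G · a = b where
  G_{ij} = <φ_i, φ_j> and b_i = <f, φ_i>, with φ_0 = 1, φ_1 = x, φ_2 = x^2.
G =
  [2, 0, 2/3]
  [0, 2/3, 0]
  [2/3, 0, 2/5],
b = (44/15, 2, 68/105).
Solving gives a_0 = 73/35, a_1 = 3, a_2 = -13/7, so
  g(x) = -13*x^2/7 + 3*x + 73/35.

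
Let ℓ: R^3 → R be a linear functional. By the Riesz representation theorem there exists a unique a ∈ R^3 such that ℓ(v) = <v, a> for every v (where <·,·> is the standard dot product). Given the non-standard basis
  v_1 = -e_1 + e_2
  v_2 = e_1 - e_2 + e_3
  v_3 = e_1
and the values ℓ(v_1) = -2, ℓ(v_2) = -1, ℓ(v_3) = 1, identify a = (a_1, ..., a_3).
a = (1, -1, -3)

Write a = (a_1, ..., a_3) in the standard basis. For each basis vector v_i, ℓ(v_i) = <v_i, a> is a linear equation in the a_j's. Collect the n equations into a matrix system V a = ℓ, where row i of V is v_i (expressed in the standard basis). Since V is invertible (lower-triangular with 1s on the diagonal, up to permutation), solve by back-substitution:
  V =
[[-1, 1, 0],
 [1, -1, 1],
 [1, 0, 0]]
  V a = (-2, -1, 1)
Solving gives a = (1, -1, -3).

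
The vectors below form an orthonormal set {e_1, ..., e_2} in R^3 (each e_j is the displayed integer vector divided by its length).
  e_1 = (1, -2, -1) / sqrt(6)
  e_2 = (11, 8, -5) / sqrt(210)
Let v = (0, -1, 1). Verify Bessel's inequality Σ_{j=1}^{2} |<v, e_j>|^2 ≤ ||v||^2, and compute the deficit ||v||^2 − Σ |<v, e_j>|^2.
Σ |<v, e_j>|^2 = 34/35; ||v||^2 = 2; deficit = 36/35

Write each e_j = u_j / sqrt(<u_j, u_j>) where u_j is the displayed integer vector. Then <v, e_j> = <v, u_j> / sqrt(<u_j, u_j>), so |<v, e_j>|^2 = <v, u_j>^2 / <u_j, u_j>.
Coefficients: <v, e_1> = 1/sqrt(6), <v, e_2> = -13/sqrt(210).
Square and sum: Σ |<v, e_j>|^2 = 34/35.
Compute ||v||^2 = v·v = 2.
Deficit = 2 − 34/35 = 36/35 ≥ 0, confirming Bessel's inequality. (The deficit equals ||v − Σ <v,e_j> e_j||^2, the squared distance from v to span{e_j}.)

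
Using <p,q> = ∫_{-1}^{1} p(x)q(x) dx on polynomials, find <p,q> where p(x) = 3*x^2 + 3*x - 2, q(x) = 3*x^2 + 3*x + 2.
<p,q> = 8/5

Expand the product: p(x)·q(x) = 9*x^4 + 18*x^3 + 9*x^2 - 4.
∫_{-1}^{1} of each monomial x^k gives [2/(k+1) if k even, 0 if k odd]. Integrating term-by-term (or equivalently evaluating the antiderivative F(x) = 9*x^5/5 + 9*x^4/2 + 3*x^3 - 4*x at the endpoints):
  F(1) − F(−1) = 53/10 − (37/10) = 8/5.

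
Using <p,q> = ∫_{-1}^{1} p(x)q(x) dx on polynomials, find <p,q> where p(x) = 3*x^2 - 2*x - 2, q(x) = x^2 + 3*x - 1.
<p,q> = -32/15

Expand the product: p(x)·q(x) = 3*x^4 + 7*x^3 - 11*x^2 - 4*x + 2.
∫_{-1}^{1} of each monomial x^k gives [2/(k+1) if k even, 0 if k odd]. Integrating term-by-term (or equivalently evaluating the antiderivative F(x) = 3*x^5/5 + 7*x^4/4 - 11*x^3/3 - 2*x^2 + 2*x at the endpoints):
  F(1) − F(−1) = -79/60 − (49/60) = -32/15.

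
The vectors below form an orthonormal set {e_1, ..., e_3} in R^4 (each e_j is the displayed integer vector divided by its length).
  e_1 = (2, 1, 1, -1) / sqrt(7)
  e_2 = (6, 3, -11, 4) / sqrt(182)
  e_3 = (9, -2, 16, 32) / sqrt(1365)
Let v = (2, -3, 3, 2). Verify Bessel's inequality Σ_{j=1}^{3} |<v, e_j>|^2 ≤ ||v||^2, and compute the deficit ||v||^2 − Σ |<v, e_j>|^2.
Σ |<v, e_j>|^2 = 1762/105; ||v||^2 = 26; deficit = 968/105

Write each e_j = u_j / sqrt(<u_j, u_j>) where u_j is the displayed integer vector. Then <v, e_j> = <v, u_j> / sqrt(<u_j, u_j>), so |<v, e_j>|^2 = <v, u_j>^2 / <u_j, u_j>.
Coefficients: <v, e_1> = 2/sqrt(7), <v, e_2> = -22/sqrt(182), <v, e_3> = 136/sqrt(1365).
Square and sum: Σ |<v, e_j>|^2 = 1762/105.
Compute ||v||^2 = v·v = 26.
Deficit = 26 − 1762/105 = 968/105 ≥ 0, confirming Bessel's inequality. (The deficit equals ||v − Σ <v,e_j> e_j||^2, the squared distance from v to span{e_j}.)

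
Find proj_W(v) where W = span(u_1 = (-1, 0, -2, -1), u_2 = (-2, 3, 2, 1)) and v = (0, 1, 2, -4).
proj_W(v) = (-5/11, 6/11, 2/11, 1/11)

Set up U = [u_1 | ... | u_2] ∈ R^(4×2). The projector onto W = col(U) is P = U (U^T U)^(-1) U^T.
Compute U^T U =
  [6, -3]
  [-3, 18],
and U^T v = (0, 3).
Solve U^T U · c = U^T v for the coefficients: c = (1/11, 2/11). The projection is proj_W(v) = U c.
Check: (v - proj_W(v)) · u_1 = 0  (should be 0).
Check: (v - proj_W(v)) · u_2 = 0  (should be 0).
Result: proj_W(v) = (-5/11, 6/11, 2/11, 1/11).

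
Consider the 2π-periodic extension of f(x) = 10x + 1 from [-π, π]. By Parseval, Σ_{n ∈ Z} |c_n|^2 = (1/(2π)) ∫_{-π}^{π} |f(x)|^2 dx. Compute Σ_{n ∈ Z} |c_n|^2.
Σ |c_n|^2 = 100π^2/3 + 1

Expand and integrate term by term over [-π, π]:
  ∫ (10x)^2 dx = 100·(2π^3/3); ∫ 2·10·(1)·x dx = 0 (odd integrand); ∫ 1^2 dx = 1·2π.
So (1/(2π)) ∫_{-π}^{π} (10x + 1)^2 dx = 100π^2/3 + 1 = 100π^2/3 + 1.
Parseval ⇒ Σ |c_n|^2 = 100π^2/3 + 1.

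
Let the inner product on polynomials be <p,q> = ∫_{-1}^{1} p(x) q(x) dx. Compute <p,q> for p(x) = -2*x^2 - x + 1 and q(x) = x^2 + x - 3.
<p,q> = -14/5

Expand the product: p(x)·q(x) = -2*x^4 - 3*x^3 + 6*x^2 + 4*x - 3.
∫_{-1}^{1} of each monomial x^k gives [2/(k+1) if k even, 0 if k odd]. Integrating term-by-term (or equivalently evaluating the antiderivative F(x) = -2*x^5/5 - 3*x^4/4 + 2*x^3 + 2*x^2 - 3*x at the endpoints):
  F(1) − F(−1) = -3/20 − (53/20) = -14/5.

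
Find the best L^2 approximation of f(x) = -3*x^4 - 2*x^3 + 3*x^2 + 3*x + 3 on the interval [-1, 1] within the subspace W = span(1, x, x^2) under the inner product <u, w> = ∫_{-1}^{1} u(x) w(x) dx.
g(x) = 3*x^2/7 + 9*x/5 + 114/35

The best approximation g ∈ W is the orthogonal projection of f onto W. Writing g = a_0 + a_1 x + a_2 x^2, the coefficients solve the normal equations G · a = b where
  G_{ij} = <φ_i, φ_j> and b_i = <f, φ_i>, with φ_0 = 1, φ_1 = x, φ_2 = x^2.
G =
  [2, 0, 2/3]
  [0, 2/3, 0]
  [2/3, 0, 2/5],
b = (34/5, 6/5, 82/35).
Solving gives a_0 = 114/35, a_1 = 9/5, a_2 = 3/7, so
  g(x) = 3*x^2/7 + 9*x/5 + 114/35.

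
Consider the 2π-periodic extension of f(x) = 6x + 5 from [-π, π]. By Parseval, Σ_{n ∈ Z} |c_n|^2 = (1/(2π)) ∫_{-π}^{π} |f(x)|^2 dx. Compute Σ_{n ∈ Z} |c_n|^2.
Σ |c_n|^2 = 12π^2 + 25

Expand and integrate term by term over [-π, π]:
  ∫ (6x)^2 dx = 36·(2π^3/3); ∫ 2·6·(5)·x dx = 0 (odd integrand); ∫ 5^2 dx = 25·2π.
So (1/(2π)) ∫_{-π}^{π} (6x + 5)^2 dx = 36π^2/3 + 25 = 12π^2 + 25.
Parseval ⇒ Σ |c_n|^2 = 12π^2 + 25.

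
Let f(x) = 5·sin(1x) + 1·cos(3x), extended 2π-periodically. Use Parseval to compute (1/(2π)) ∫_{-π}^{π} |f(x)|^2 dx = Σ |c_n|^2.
Σ |c_n|^2 = 13

Expand |f|^2 and use orthogonality of {sin(nx), cos(mx)} on [-π, π]:
  ∫_{-π}^{π} sin(nx)^2 dx = π, ∫ cos(mx)^2 dx = π, and cross terms integrate to 0.
So ∫_{-π}^{π} f(x)^2 dx = 5^2 · π + 1^2 · π = (25 + 1)π.
Divide by 2π: (25 + 1)/2 = 13.
By Parseval, this equals Σ |c_n|^2.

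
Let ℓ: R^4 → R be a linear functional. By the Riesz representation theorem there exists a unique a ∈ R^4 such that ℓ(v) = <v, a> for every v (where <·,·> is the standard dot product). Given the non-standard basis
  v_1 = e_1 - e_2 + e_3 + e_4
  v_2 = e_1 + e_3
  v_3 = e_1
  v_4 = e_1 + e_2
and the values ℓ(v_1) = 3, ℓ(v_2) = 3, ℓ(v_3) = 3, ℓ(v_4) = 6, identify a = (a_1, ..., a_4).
a = (3, 3, 0, 3)

Write a = (a_1, ..., a_4) in the standard basis. For each basis vector v_i, ℓ(v_i) = <v_i, a> is a linear equation in the a_j's. Collect the n equations into a matrix system V a = ℓ, where row i of V is v_i (expressed in the standard basis). Since V is invertible (lower-triangular with 1s on the diagonal, up to permutation), solve by back-substitution:
  V =
[[1, -1, 1, 1],
 [1, 0, 1, 0],
 [1, 0, 0, 0],
 [1, 1, 0, 0]]
  V a = (3, 3, 3, 6)
Solving gives a = (3, 3, 0, 3).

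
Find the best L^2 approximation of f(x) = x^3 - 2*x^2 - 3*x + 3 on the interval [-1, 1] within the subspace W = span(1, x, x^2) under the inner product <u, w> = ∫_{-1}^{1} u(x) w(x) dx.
g(x) = -2*x^2 - 12*x/5 + 3

The best approximation g ∈ W is the orthogonal projection of f onto W. Writing g = a_0 + a_1 x + a_2 x^2, the coefficients solve the normal equations G · a = b where
  G_{ij} = <φ_i, φ_j> and b_i = <f, φ_i>, with φ_0 = 1, φ_1 = x, φ_2 = x^2.
G =
  [2, 0, 2/3]
  [0, 2/3, 0]
  [2/3, 0, 2/5],
b = (14/3, -8/5, 6/5).
Solving gives a_0 = 3, a_1 = -12/5, a_2 = -2, so
  g(x) = -2*x^2 - 12*x/5 + 3.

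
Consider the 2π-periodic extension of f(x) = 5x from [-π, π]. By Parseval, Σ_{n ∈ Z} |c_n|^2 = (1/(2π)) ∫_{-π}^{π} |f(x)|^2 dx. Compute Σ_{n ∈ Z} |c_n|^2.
Σ |c_n|^2 = 25π^2/3

Expand and integrate term by term over [-π, π]:
  ∫ (5x)^2 dx = 25·(2π^3/3); ∫ 2·5·(0)·x dx = 0 (odd integrand); ∫ 0^2 dx = 0·2π.
So (1/(2π)) ∫_{-π}^{π} (5x)^2 dx = 25π^2/3 + 0 = 25π^2/3.
Parseval ⇒ Σ |c_n|^2 = 25π^2/3.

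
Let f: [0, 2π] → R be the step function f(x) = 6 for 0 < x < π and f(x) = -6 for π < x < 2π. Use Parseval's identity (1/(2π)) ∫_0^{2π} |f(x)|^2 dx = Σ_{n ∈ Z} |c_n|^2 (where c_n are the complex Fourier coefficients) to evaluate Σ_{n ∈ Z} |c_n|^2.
Σ |c_n|^2 = 36

Parseval equates the L^2 energy of f (normalised by 1/(2π)) with the ℓ^2 sum of its Fourier coefficients: (1/(2π)) ∫_0^{2π} |f|^2 = Σ |c_n|^2.
Compute the left side: (1/(2π)) [∫_0^π 6^2 dx + ∫_π^{2π} (-6)^2 dx] = (1/(2π)) · (36π + 36π) = (36 + 36)/2 = 36.
So Σ_{n ∈ Z} |c_n|^2 = 36.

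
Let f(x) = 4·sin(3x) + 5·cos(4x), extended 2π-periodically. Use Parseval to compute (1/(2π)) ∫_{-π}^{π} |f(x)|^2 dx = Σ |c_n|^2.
Σ |c_n|^2 = 41/2

Expand |f|^2 and use orthogonality of {sin(nx), cos(mx)} on [-π, π]:
  ∫_{-π}^{π} sin(nx)^2 dx = π, ∫ cos(mx)^2 dx = π, and cross terms integrate to 0.
So ∫_{-π}^{π} f(x)^2 dx = 4^2 · π + 5^2 · π = (16 + 25)π.
Divide by 2π: (16 + 25)/2 = 41/2.
By Parseval, this equals Σ |c_n|^2.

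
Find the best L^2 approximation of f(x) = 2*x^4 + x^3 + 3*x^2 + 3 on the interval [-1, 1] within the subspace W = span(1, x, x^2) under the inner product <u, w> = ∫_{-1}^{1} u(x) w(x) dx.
g(x) = 33*x^2/7 + 3*x/5 + 99/35

The best approximation g ∈ W is the orthogonal projection of f onto W. Writing g = a_0 + a_1 x + a_2 x^2, the coefficients solve the normal equations G · a = b where
  G_{ij} = <φ_i, φ_j> and b_i = <f, φ_i>, with φ_0 = 1, φ_1 = x, φ_2 = x^2.
G =
  [2, 0, 2/3]
  [0, 2/3, 0]
  [2/3, 0, 2/5],
b = (44/5, 2/5, 132/35).
Solving gives a_0 = 99/35, a_1 = 3/5, a_2 = 33/7, so
  g(x) = 33*x^2/7 + 3*x/5 + 99/35.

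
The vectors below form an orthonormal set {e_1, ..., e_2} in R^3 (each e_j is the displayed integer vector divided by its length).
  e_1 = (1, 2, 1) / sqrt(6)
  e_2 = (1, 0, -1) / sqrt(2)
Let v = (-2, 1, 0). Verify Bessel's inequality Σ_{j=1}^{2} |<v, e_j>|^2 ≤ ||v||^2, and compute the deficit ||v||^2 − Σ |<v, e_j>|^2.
Σ |<v, e_j>|^2 = 2; ||v||^2 = 5; deficit = 3

Write each e_j = u_j / sqrt(<u_j, u_j>) where u_j is the displayed integer vector. Then <v, e_j> = <v, u_j> / sqrt(<u_j, u_j>), so |<v, e_j>|^2 = <v, u_j>^2 / <u_j, u_j>.
Coefficients: <v, e_1> = 0/sqrt(6), <v, e_2> = -2/sqrt(2).
Square and sum: Σ |<v, e_j>|^2 = 2.
Compute ||v||^2 = v·v = 5.
Deficit = 5 − 2 = 3 ≥ 0, confirming Bessel's inequality. (The deficit equals ||v − Σ <v,e_j> e_j||^2, the squared distance from v to span{e_j}.)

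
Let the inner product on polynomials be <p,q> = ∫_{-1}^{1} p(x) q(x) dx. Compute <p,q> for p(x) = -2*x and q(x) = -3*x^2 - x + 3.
<p,q> = 4/3

Expand the product: p(x)·q(x) = 6*x^3 + 2*x^2 - 6*x.
∫_{-1}^{1} of each monomial x^k gives [2/(k+1) if k even, 0 if k odd]. Integrating term-by-term (or equivalently evaluating the antiderivative F(x) = 3*x^4/2 + 2*x^3/3 - 3*x^2 at the endpoints):
  F(1) − F(−1) = -5/6 − (-13/6) = 4/3.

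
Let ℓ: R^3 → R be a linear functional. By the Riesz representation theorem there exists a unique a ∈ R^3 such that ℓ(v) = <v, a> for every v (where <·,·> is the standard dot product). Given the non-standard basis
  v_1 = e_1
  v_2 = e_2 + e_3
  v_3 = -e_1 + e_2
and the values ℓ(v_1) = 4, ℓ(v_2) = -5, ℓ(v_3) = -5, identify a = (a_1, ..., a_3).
a = (4, -1, -4)

Write a = (a_1, ..., a_3) in the standard basis. For each basis vector v_i, ℓ(v_i) = <v_i, a> is a linear equation in the a_j's. Collect the n equations into a matrix system V a = ℓ, where row i of V is v_i (expressed in the standard basis). Since V is invertible (lower-triangular with 1s on the diagonal, up to permutation), solve by back-substitution:
  V =
[[1, 0, 0],
 [0, 1, 1],
 [-1, 1, 0]]
  V a = (4, -5, -5)
Solving gives a = (4, -1, -4).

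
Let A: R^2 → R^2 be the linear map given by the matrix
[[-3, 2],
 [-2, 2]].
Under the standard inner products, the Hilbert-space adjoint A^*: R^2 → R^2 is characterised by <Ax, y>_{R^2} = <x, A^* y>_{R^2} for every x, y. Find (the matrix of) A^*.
A^* = A^T =
[[-3, -2],
 [2, 2]]

For real matrices with standard dot products, the defining identity <Ax, y> = <x, A^* y> gives (Ax)^T y = x^T (A^*) y, i.e. x^T A^T y = x^T (A^*) y. Since this holds for all x, y, we must have A^* = A^T. Therefore
A^* =
[[-3, -2],
 [2, 2]].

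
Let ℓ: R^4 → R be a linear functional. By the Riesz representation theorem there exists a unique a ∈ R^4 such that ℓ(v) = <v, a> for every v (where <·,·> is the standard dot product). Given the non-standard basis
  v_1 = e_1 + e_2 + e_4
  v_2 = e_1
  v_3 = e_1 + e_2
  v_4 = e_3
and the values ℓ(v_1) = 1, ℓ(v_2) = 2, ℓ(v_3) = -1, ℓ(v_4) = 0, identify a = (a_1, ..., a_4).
a = (2, -3, 0, 2)

Write a = (a_1, ..., a_4) in the standard basis. For each basis vector v_i, ℓ(v_i) = <v_i, a> is a linear equation in the a_j's. Collect the n equations into a matrix system V a = ℓ, where row i of V is v_i (expressed in the standard basis). Since V is invertible (lower-triangular with 1s on the diagonal, up to permutation), solve by back-substitution:
  V =
[[1, 1, 0, 1],
 [1, 0, 0, 0],
 [1, 1, 0, 0],
 [0, 0, 1, 0]]
  V a = (1, 2, -1, 0)
Solving gives a = (2, -3, 0, 2).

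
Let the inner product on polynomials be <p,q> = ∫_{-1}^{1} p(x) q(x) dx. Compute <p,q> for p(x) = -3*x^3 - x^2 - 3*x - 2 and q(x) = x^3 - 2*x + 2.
<p,q> = -524/105

Expand the product: p(x)·q(x) = -3*x^6 - x^5 + 3*x^4 - 6*x^3 + 4*x^2 - 2*x - 4.
∫_{-1}^{1} of each monomial x^k gives [2/(k+1) if k even, 0 if k odd]. Integrating term-by-term (or equivalently evaluating the antiderivative F(x) = -3*x^7/7 - x^6/6 + 3*x^5/5 - 3*x^4/2 + 4*x^3/3 - x^2 - 4*x at the endpoints):
  F(1) − F(−1) = -542/105 − (-6/35) = -524/105.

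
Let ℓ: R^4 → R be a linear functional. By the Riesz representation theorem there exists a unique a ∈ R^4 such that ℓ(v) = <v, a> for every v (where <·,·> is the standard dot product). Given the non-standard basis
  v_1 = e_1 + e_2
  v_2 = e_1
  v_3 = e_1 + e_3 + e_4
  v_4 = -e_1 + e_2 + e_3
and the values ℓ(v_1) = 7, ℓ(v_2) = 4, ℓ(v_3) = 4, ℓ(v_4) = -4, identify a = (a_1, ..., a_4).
a = (4, 3, -3, 3)

Write a = (a_1, ..., a_4) in the standard basis. For each basis vector v_i, ℓ(v_i) = <v_i, a> is a linear equation in the a_j's. Collect the n equations into a matrix system V a = ℓ, where row i of V is v_i (expressed in the standard basis). Since V is invertible (lower-triangular with 1s on the diagonal, up to permutation), solve by back-substitution:
  V =
[[1, 1, 0, 0],
 [1, 0, 0, 0],
 [1, 0, 1, 1],
 [-1, 1, 1, 0]]
  V a = (7, 4, 4, -4)
Solving gives a = (4, 3, -3, 3).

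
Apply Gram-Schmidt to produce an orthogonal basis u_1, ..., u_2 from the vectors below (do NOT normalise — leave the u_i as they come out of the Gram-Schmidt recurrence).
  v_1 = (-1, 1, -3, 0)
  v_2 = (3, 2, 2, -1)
Orthogonal basis:
  u_1 = (-1, 1, -3, 0)
  u_2 = (26/11, 29/11, 1/11, -1)

Apply the Gram-Schmidt recurrence
  u_1 = v_1
  u_i = v_i − Σ_{j<i} ((v_i · u_j) / (u_j · u_j)) · u_j.

Step by step this gives:
  u_1 = (-1, 1, -3, 0)
  u_2 = (26/11, 29/11, 1/11, -1)

Orthogonality check:
  u_2 · u_1 = 0 (should be 0)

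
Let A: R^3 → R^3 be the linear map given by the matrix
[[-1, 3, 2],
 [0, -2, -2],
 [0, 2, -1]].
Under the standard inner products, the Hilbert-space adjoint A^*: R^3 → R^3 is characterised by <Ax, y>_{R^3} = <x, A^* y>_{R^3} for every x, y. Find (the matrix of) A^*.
A^* = A^T =
[[-1, 0, 0],
 [3, -2, 2],
 [2, -2, -1]]

For real matrices with standard dot products, the defining identity <Ax, y> = <x, A^* y> gives (Ax)^T y = x^T (A^*) y, i.e. x^T A^T y = x^T (A^*) y. Since this holds for all x, y, we must have A^* = A^T. Therefore
A^* =
[[-1, 0, 0],
 [3, -2, 2],
 [2, -2, -1]].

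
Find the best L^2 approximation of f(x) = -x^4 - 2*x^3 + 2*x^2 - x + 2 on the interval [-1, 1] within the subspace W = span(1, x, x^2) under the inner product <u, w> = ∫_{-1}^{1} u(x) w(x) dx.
g(x) = 8*x^2/7 - 11*x/5 + 73/35

The best approximation g ∈ W is the orthogonal projection of f onto W. Writing g = a_0 + a_1 x + a_2 x^2, the coefficients solve the normal equations G · a = b where
  G_{ij} = <φ_i, φ_j> and b_i = <f, φ_i>, with φ_0 = 1, φ_1 = x, φ_2 = x^2.
G =
  [2, 0, 2/3]
  [0, 2/3, 0]
  [2/3, 0, 2/5],
b = (74/15, -22/15, 194/105).
Solving gives a_0 = 73/35, a_1 = -11/5, a_2 = 8/7, so
  g(x) = 8*x^2/7 - 11*x/5 + 73/35.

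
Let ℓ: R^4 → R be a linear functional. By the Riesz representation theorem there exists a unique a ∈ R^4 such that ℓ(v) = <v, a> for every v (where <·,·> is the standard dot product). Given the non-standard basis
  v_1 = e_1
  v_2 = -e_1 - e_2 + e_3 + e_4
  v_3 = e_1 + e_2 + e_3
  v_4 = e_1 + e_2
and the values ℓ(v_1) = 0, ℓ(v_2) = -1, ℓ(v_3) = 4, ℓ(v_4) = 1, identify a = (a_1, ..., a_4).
a = (0, 1, 3, -3)

Write a = (a_1, ..., a_4) in the standard basis. For each basis vector v_i, ℓ(v_i) = <v_i, a> is a linear equation in the a_j's. Collect the n equations into a matrix system V a = ℓ, where row i of V is v_i (expressed in the standard basis). Since V is invertible (lower-triangular with 1s on the diagonal, up to permutation), solve by back-substitution:
  V =
[[1, 0, 0, 0],
 [-1, -1, 1, 1],
 [1, 1, 1, 0],
 [1, 1, 0, 0]]
  V a = (0, -1, 4, 1)
Solving gives a = (0, 1, 3, -3).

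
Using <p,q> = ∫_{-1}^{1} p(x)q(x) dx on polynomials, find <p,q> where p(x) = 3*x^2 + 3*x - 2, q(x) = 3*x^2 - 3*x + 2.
<p,q> = -52/5

Expand the product: p(x)·q(x) = 9*x^4 - 9*x^2 + 12*x - 4.
∫_{-1}^{1} of each monomial x^k gives [2/(k+1) if k even, 0 if k odd]. Integrating term-by-term (or equivalently evaluating the antiderivative F(x) = 9*x^5/5 - 3*x^3 + 6*x^2 - 4*x at the endpoints):
  F(1) − F(−1) = 4/5 − (56/5) = -52/5.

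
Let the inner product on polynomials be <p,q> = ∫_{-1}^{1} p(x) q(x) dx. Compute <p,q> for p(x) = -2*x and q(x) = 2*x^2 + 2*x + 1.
<p,q> = -8/3

Expand the product: p(x)·q(x) = -4*x^3 - 4*x^2 - 2*x.
∫_{-1}^{1} of each monomial x^k gives [2/(k+1) if k even, 0 if k odd]. Integrating term-by-term (or equivalently evaluating the antiderivative F(x) = -x^4 - 4*x^3/3 - x^2 at the endpoints):
  F(1) − F(−1) = -10/3 − (-2/3) = -8/3.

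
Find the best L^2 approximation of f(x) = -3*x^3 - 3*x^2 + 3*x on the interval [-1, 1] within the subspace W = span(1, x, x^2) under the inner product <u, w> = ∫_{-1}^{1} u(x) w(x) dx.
g(x) = -3*x^2 + 6*x/5

The best approximation g ∈ W is the orthogonal projection of f onto W. Writing g = a_0 + a_1 x + a_2 x^2, the coefficients solve the normal equations G · a = b where
  G_{ij} = <φ_i, φ_j> and b_i = <f, φ_i>, with φ_0 = 1, φ_1 = x, φ_2 = x^2.
G =
  [2, 0, 2/3]
  [0, 2/3, 0]
  [2/3, 0, 2/5],
b = (-2, 4/5, -6/5).
Solving gives a_0 = 0, a_1 = 6/5, a_2 = -3, so
  g(x) = -3*x^2 + 6*x/5.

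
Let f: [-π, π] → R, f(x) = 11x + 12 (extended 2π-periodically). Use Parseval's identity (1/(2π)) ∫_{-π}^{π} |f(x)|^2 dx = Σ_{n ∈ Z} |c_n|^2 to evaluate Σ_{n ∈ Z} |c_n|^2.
Σ |c_n|^2 = 121π^2/3 + 144

Expand and integrate term by term over [-π, π]:
  ∫ (11x)^2 dx = 121·(2π^3/3); ∫ 2·11·(12)·x dx = 0 (odd integrand); ∫ 12^2 dx = 144·2π.
So (1/(2π)) ∫_{-π}^{π} (11x + 12)^2 dx = 121π^2/3 + 144 = 121π^2/3 + 144.
Parseval ⇒ Σ |c_n|^2 = 121π^2/3 + 144.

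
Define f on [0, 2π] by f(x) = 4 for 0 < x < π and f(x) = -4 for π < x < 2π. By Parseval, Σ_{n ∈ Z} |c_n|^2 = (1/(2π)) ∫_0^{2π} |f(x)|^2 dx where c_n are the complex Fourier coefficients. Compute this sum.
Σ |c_n|^2 = 16

Parseval equates the L^2 energy of f (normalised by 1/(2π)) with the ℓ^2 sum of its Fourier coefficients: (1/(2π)) ∫_0^{2π} |f|^2 = Σ |c_n|^2.
Compute the left side: (1/(2π)) [∫_0^π 4^2 dx + ∫_π^{2π} (-4)^2 dx] = (1/(2π)) · (16π + 16π) = (16 + 16)/2 = 16.
So Σ_{n ∈ Z} |c_n|^2 = 16.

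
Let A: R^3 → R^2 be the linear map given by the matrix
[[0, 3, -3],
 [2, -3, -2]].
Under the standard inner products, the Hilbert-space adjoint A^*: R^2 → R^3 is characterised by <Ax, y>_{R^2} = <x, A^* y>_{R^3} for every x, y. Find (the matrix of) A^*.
A^* = A^T =
[[0, 2],
 [3, -3],
 [-3, -2]]

For real matrices with standard dot products, the defining identity <Ax, y> = <x, A^* y> gives (Ax)^T y = x^T (A^*) y, i.e. x^T A^T y = x^T (A^*) y. Since this holds for all x, y, we must have A^* = A^T. Therefore
A^* =
[[0, 2],
 [3, -3],
 [-3, -2]].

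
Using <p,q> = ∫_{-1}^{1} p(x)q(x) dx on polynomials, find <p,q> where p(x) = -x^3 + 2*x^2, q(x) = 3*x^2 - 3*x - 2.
<p,q> = 14/15

Expand the product: p(x)·q(x) = -3*x^5 + 9*x^4 - 4*x^3 - 4*x^2.
∫_{-1}^{1} of each monomial x^k gives [2/(k+1) if k even, 0 if k odd]. Integrating term-by-term (or equivalently evaluating the antiderivative F(x) = -x^6/2 + 9*x^5/5 - x^4 - 4*x^3/3 at the endpoints):
  F(1) − F(−1) = -31/30 − (-59/30) = 14/15.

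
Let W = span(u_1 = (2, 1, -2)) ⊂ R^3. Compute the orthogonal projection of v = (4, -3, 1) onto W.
proj_W(v) = (2/3, 1/3, -2/3)

Set up U = [u_1 | ... | u_1] ∈ R^(3×1). The projector onto W = col(U) is P = U (U^T U)^(-1) U^T.
Compute U^T U =
  [9],
and U^T v = (3).
Solve U^T U · c = U^T v for the coefficients: c = (1/3). The projection is proj_W(v) = U c.
Check: (v - proj_W(v)) · u_1 = 0  (should be 0).
Result: proj_W(v) = (2/3, 1/3, -2/3).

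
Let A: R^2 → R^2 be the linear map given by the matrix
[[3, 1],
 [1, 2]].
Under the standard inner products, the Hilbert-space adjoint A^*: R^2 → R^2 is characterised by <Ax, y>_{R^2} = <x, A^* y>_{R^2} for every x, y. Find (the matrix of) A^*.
A^* = A^T =
[[3, 1],
 [1, 2]]

For real matrices with standard dot products, the defining identity <Ax, y> = <x, A^* y> gives (Ax)^T y = x^T (A^*) y, i.e. x^T A^T y = x^T (A^*) y. Since this holds for all x, y, we must have A^* = A^T. Therefore
A^* =
[[3, 1],
 [1, 2]].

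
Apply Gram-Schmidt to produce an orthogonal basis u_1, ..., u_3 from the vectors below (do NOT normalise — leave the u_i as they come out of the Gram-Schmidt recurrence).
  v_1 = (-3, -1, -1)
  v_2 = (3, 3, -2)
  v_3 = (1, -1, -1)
Orthogonal basis:
  u_1 = (-3, -1, -1)
  u_2 = (3/11, 23/11, -32/11)
  u_3 = (50/71, -90/71, -60/71)

Apply the Gram-Schmidt recurrence
  u_1 = v_1
  u_i = v_i − Σ_{j<i} ((v_i · u_j) / (u_j · u_j)) · u_j.

Step by step this gives:
  u_1 = (-3, -1, -1)
  u_2 = (3/11, 23/11, -32/11)
  u_3 = (50/71, -90/71, -60/71)

Orthogonality check:
  u_2 · u_1 = 0 (should be 0)
  u_3 · u_1 = 0 (should be 0)
  u_3 · u_2 = 0 (should be 0)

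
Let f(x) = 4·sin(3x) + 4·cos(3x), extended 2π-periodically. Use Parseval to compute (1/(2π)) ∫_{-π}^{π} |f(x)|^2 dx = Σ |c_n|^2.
Σ |c_n|^2 = 16

Expand |f|^2 and use orthogonality of {sin(nx), cos(mx)} on [-π, π]:
  ∫_{-π}^{π} sin(nx)^2 dx = π, ∫ cos(mx)^2 dx = π, and cross terms integrate to 0.
So ∫_{-π}^{π} f(x)^2 dx = 4^2 · π + 4^2 · π = (16 + 16)π.
Divide by 2π: (16 + 16)/2 = 16.
By Parseval, this equals Σ |c_n|^2.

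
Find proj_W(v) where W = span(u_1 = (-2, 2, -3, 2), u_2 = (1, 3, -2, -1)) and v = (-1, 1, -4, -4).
proj_W(v) = (214/251, 706/251, -484/251, -214/251)

Set up U = [u_1 | ... | u_2] ∈ R^(4×2). The projector onto W = col(U) is P = U (U^T U)^(-1) U^T.
Compute U^T U =
  [21, 8]
  [8, 15],
and U^T v = (8, 14).
Solve U^T U · c = U^T v for the coefficients: c = (8/251, 230/251). The projection is proj_W(v) = U c.
Check: (v - proj_W(v)) · u_1 = 0  (should be 0).
Check: (v - proj_W(v)) · u_2 = 0  (should be 0).
Result: proj_W(v) = (214/251, 706/251, -484/251, -214/251).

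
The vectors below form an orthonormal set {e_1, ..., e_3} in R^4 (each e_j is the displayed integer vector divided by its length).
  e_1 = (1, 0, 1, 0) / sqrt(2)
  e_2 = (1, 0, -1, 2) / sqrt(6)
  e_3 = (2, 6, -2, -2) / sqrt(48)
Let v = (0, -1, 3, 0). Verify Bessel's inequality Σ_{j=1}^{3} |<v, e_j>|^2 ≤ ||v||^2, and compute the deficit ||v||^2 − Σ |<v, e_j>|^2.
Σ |<v, e_j>|^2 = 9; ||v||^2 = 10; deficit = 1

Write each e_j = u_j / sqrt(<u_j, u_j>) where u_j is the displayed integer vector. Then <v, e_j> = <v, u_j> / sqrt(<u_j, u_j>), so |<v, e_j>|^2 = <v, u_j>^2 / <u_j, u_j>.
Coefficients: <v, e_1> = 3/sqrt(2), <v, e_2> = -3/sqrt(6), <v, e_3> = -12/sqrt(48).
Square and sum: Σ |<v, e_j>|^2 = 9.
Compute ||v||^2 = v·v = 10.
Deficit = 10 − 9 = 1 ≥ 0, confirming Bessel's inequality. (The deficit equals ||v − Σ <v,e_j> e_j||^2, the squared distance from v to span{e_j}.)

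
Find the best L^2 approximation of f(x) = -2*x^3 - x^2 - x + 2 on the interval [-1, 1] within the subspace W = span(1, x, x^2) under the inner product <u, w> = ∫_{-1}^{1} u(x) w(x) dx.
g(x) = -x^2 - 11*x/5 + 2

The best approximation g ∈ W is the orthogonal projection of f onto W. Writing g = a_0 + a_1 x + a_2 x^2, the coefficients solve the normal equations G · a = b where
  G_{ij} = <φ_i, φ_j> and b_i = <f, φ_i>, with φ_0 = 1, φ_1 = x, φ_2 = x^2.
G =
  [2, 0, 2/3]
  [0, 2/3, 0]
  [2/3, 0, 2/5],
b = (10/3, -22/15, 14/15).
Solving gives a_0 = 2, a_1 = -11/5, a_2 = -1, so
  g(x) = -x^2 - 11*x/5 + 2.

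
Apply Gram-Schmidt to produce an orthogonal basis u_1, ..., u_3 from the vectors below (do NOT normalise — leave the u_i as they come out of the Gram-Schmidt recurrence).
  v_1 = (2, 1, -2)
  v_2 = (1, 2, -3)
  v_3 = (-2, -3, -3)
Orthogonal basis:
  u_1 = (2, 1, -2)
  u_2 = (-11/9, 8/9, -7/9)
  u_3 = (-23/26, -46/13, -69/26)

Apply the Gram-Schmidt recurrence
  u_1 = v_1
  u_i = v_i − Σ_{j<i} ((v_i · u_j) / (u_j · u_j)) · u_j.

Step by step this gives:
  u_1 = (2, 1, -2)
  u_2 = (-11/9, 8/9, -7/9)
  u_3 = (-23/26, -46/13, -69/26)

Orthogonality check:
  u_2 · u_1 = 0 (should be 0)
  u_3 · u_1 = 0 (should be 0)
  u_3 · u_2 = 0 (should be 0)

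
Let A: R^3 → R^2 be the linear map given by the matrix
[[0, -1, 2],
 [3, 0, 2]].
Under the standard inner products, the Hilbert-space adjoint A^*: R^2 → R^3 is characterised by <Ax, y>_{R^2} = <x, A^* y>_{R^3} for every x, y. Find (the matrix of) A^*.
A^* = A^T =
[[0, 3],
 [-1, 0],
 [2, 2]]

For real matrices with standard dot products, the defining identity <Ax, y> = <x, A^* y> gives (Ax)^T y = x^T (A^*) y, i.e. x^T A^T y = x^T (A^*) y. Since this holds for all x, y, we must have A^* = A^T. Therefore
A^* =
[[0, 3],
 [-1, 0],
 [2, 2]].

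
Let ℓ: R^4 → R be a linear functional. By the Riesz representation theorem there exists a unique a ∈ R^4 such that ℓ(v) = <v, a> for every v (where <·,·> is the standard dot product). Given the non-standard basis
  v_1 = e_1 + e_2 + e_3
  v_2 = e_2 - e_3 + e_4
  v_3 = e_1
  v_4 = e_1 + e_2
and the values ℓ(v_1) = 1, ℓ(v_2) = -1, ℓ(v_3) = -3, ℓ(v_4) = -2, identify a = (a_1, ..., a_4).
a = (-3, 1, 3, 1)

Write a = (a_1, ..., a_4) in the standard basis. For each basis vector v_i, ℓ(v_i) = <v_i, a> is a linear equation in the a_j's. Collect the n equations into a matrix system V a = ℓ, where row i of V is v_i (expressed in the standard basis). Since V is invertible (lower-triangular with 1s on the diagonal, up to permutation), solve by back-substitution:
  V =
[[1, 1, 1, 0],
 [0, 1, -1, 1],
 [1, 0, 0, 0],
 [1, 1, 0, 0]]
  V a = (1, -1, -3, -2)
Solving gives a = (-3, 1, 3, 1).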